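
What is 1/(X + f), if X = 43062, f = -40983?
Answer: 1/2079 ≈ 0.00048100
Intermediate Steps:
1/(X + f) = 1/(43062 - 40983) = 1/2079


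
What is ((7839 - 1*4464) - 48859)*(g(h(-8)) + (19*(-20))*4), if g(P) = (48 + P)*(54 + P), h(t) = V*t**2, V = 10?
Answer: -21648200768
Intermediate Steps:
h(t) = 10*t**2
((7839 - 1*4464) - 48859)*(g(h(-8)) + (19*(-20))*4) = ((7839 - 1*4464) - 48859)*((2592 + (10*(-8)**2)**2 + 102*(10*(-8)**2)) + (19*(-20))*4) = ((7839 - 4464) - 48859)*((2592 + (10*64)**2 + 102*(10*64)) - 380*4) = (3375 - 48859)*((2592 + 640**2 + 102*640) - 1520) = -45484*((2592 + 409600 + 65280) - 1520) = -45484*(477472 - 1520) = -45484*475952 = -21648200768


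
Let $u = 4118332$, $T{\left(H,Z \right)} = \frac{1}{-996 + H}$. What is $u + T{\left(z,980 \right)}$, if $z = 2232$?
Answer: $\frac{5090258353}{1236} \approx 4.1183 \cdot 10^{6}$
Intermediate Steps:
$u + T{\left(z,980 \right)} = 4118332 + \frac{1}{-996 + 2232} = 4118332 + \frac{1}{1236} = \frac{5090258353}{1236}$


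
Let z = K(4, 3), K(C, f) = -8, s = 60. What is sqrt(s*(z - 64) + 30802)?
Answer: sqrt(26482) ≈ 162.73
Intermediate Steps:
z = -8
sqrt(s*(z - 64) + 30802) = sqrt(60*(-8 - 64) + 30802) = sqrt(60*(-72) + 30802) = sqrt(-4320 + 30802) = sqrt(26482)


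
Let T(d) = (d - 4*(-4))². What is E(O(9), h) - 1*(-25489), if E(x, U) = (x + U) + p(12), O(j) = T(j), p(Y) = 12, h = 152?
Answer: 26278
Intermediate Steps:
T(d) = (16 + d)² (T(d) = (d + 16)² = (16 + d)²)
O(j) = (16 + j)²
E(x, U) = 12 + U + x (E(x, U) = (x + U) + 12 = (U + x) + 12 = 12 + U + x)
E(O(9), h) - 1*(-25489) = (12 + 152 + (16 + 9)²) - 1*(-25489) = (12 + 152 + 25²) + 25489 = (12 + 152 + 625) + 25489 = 789 + 25489 = 26278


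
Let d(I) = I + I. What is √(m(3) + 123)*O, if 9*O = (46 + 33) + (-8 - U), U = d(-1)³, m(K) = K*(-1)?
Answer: 158*√30/9 ≈ 96.156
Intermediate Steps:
d(I) = 2*I
m(K) = -K
U = -8 (U = (2*(-1))³ = (-2)³ = -8)
O = 79/9 (O = ((46 + 33) + (-8 - 1*(-8)))/9 = (79 + (-8 + 8))/9 = (79 + 0)/9 = (⅑)*79 = 79/9 ≈ 8.7778)
√(m(3) + 123)*O = √(-1*3 + 123)*(79/9) = √(-3 + 123)*(79/9) = √120*(79/9) = (2*√30)*(79/9) = 158*√30/9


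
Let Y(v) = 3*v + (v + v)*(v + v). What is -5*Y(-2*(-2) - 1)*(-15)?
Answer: 3375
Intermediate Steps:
Y(v) = 3*v + 4*v**2 (Y(v) = 3*v + (2*v)*(2*v) = 3*v + 4*v**2)
-5*Y(-2*(-2) - 1)*(-15) = -5*(-2*(-2) - 1)*(3 + 4*(-2*(-2) - 1))*(-15) = -5*(4 - 1)*(3 + 4*(4 - 1))*(-15) = -15*(3 + 4*3)*(-15) = -15*(3 + 12)*(-15) = -15*15*(-15) = -5*45*(-15) = -225*(-15) = 3375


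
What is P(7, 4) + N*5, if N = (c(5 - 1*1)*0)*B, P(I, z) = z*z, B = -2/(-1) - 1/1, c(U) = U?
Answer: 16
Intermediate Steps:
B = 1 (B = -2*(-1) - 1*1 = 2 - 1 = 1)
P(I, z) = z²
N = 0 (N = ((5 - 1*1)*0)*1 = ((5 - 1)*0)*1 = (4*0)*1 = 0*1 = 0)
P(7, 4) + N*5 = 4² + 0*5 = 16 + 0 = 16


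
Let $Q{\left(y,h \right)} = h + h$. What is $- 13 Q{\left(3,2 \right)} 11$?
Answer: $-572$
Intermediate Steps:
$Q{\left(y,h \right)} = 2 h$
$- 13 Q{\left(3,2 \right)} 11 = - 13 \cdot 2 \cdot 2 \cdot 11 = \left(-13\right) 4 \cdot 11 = \left(-52\right) 11 = -572$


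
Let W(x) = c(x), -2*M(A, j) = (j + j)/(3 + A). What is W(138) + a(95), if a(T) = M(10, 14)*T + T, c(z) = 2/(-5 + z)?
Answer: -12609/1729 ≈ -7.2927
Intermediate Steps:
M(A, j) = -j/(3 + A) (M(A, j) = -(j + j)/(2*(3 + A)) = -2*j/(2*(3 + A)) = -j/(3 + A))
c(z) = 2/(-5 + z)
W(x) = 2/(-5 + x)
a(T) = -T/13 (a(T) = (-1*14/(3 + 10))*T + T = (-1*14/13)*T + T = (-1*14*1/13)*T + T = -14*T/13 + T = -T/13)
W(138) + a(95) = 2/(-5 + 138) - 1/13*95 = 2/133 - 95/13 = -12609/1729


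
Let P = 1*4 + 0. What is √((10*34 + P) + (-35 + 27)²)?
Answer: 2*√102 ≈ 20.199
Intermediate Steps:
P = 4 (P = 4 + 0 = 4)
√((10*34 + P) + (-35 + 27)²) = √((10*34 + 4) + (-35 + 27)²) = √((340 + 4) + (-8)²) = √(344 + 64) = √408 = 2*√102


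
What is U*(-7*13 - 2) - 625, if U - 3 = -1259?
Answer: 116183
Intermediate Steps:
U = -1256 (U = 3 - 1259 = -1256)
U*(-7*13 - 2) - 625 = -1256*(-7*13 - 2) - 625 = -1256*(-91 - 2) - 625 = -1256*(-93) - 625 = 116808 - 625 = 116183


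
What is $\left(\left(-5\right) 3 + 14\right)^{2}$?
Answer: $1$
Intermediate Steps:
$\left(\left(-5\right) 3 + 14\right)^{2} = \left(-15 + 14\right)^{2} = \left(-1\right)^{2} = 1$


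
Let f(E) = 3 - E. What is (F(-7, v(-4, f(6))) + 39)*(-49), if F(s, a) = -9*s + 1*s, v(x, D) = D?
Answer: -4655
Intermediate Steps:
F(s, a) = -8*s (F(s, a) = -9*s + s = -8*s)
(F(-7, v(-4, f(6))) + 39)*(-49) = (-8*(-7) + 39)*(-49) = (56 + 39)*(-49) = 95*(-49) = -4655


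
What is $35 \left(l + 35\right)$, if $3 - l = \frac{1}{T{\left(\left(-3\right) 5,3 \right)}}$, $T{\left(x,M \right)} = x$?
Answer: $\frac{3997}{3} \approx 1332.3$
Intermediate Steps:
$l = \frac{46}{15}$ ($l = 3 - \frac{1}{\left(-3\right) 5} = 3 - \frac{1}{-15} = 3 - - \frac{1}{15} = 3 + \frac{1}{15} = \frac{46}{15} \approx 3.0667$)
$35 \left(l + 35\right) = 35 \left(\frac{46}{15} + 35\right) = 35 \cdot \frac{571}{15} = \frac{3997}{3}$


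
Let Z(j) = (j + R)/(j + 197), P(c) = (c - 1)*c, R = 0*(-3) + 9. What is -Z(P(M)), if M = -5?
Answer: -39/227 ≈ -0.17181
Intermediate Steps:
R = 9 (R = 0 + 9 = 9)
P(c) = c*(-1 + c) (P(c) = (-1 + c)*c = c*(-1 + c))
Z(j) = (9 + j)/(197 + j) (Z(j) = (j + 9)/(j + 197) = (9 + j)/(197 + j))
-Z(P(M)) = -(9 - 5*(-1 - 5))/(197 - 5*(-1 - 5)) = -(9 - 5*(-6))/(197 - 5*(-6)) = -(9 + 30)/(197 + 30) = -39/227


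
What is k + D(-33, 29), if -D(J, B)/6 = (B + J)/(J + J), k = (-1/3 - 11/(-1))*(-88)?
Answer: -30988/33 ≈ -939.03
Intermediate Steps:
k = -2816/3 (k = (-1*⅓ - 11*(-1))*(-88) = (-⅓ + 11)*(-88) = (32/3)*(-88) = -2816/3 ≈ -938.67)
D(J, B) = -3*(B + J)/J (D(J, B) = -6*(B + J)/(J + J) = -6*(B + J)/(2*J) = -6*(B + J)*1/(2*J) = -3*(B + J)/J)
k + D(-33, 29) = -2816/3 + (-3 - 3*29/(-33)) = -2816/3 + (-3 - 3*29*(-1/33)) = -2816/3 + (-3 + 29/11) = -2816/3 - 4/11 = -30988/33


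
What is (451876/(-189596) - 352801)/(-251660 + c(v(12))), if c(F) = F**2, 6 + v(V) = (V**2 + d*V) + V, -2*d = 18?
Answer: 2090315946/1480602563 ≈ 1.4118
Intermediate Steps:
d = -9 (d = -1/2*18 = -9)
v(V) = -6 + V**2 - 8*V (v(V) = -6 + ((V**2 - 9*V) + V) = -6 + (V**2 - 8*V) = -6 + V**2 - 8*V)
(451876/(-189596) - 352801)/(-251660 + c(v(12))) = (451876/(-189596) - 352801)/(-251660 + (-6 + 12**2 - 8*12)**2) = (451876*(-1/189596) - 352801)/(-251660 + (-6 + 144 - 96)**2) = (-112969/47399 - 352801)/(-251660 + 42**2) = -16722527568/(47399*(-251660 + 1764)) = -16722527568/47399/(-249896) = -16722527568/47399*(-1/249896) = 2090315946/1480602563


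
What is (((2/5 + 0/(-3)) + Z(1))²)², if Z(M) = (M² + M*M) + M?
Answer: 83521/625 ≈ 133.63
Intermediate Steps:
Z(M) = M + 2*M² (Z(M) = (M² + M²) + M = 2*M² + M = M + 2*M²)
(((2/5 + 0/(-3)) + Z(1))²)² = (((2/5 + 0/(-3)) + 1*(1 + 2*1))²)² = (((2*(⅕) + 0*(-⅓)) + 1*(1 + 2))²)² = (((⅖ + 0) + 1*3)²)² = ((⅖ + 3)²)² = ((17/5)²)² = (289/25)² = 83521/625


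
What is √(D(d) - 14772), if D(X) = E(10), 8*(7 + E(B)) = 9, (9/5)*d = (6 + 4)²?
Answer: I*√236446/4 ≈ 121.56*I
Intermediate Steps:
d = 500/9 (d = 5*(6 + 4)²/9 = (5/9)*10² = (5/9)*100 = 500/9 ≈ 55.556)
E(B) = -47/8 (E(B) = -7 + (⅛)*9 = -7 + 9/8 = -47/8)
D(X) = -47/8
√(D(d) - 14772) = √(-47/8 - 14772) = √(-118223/8) = I*√236446/4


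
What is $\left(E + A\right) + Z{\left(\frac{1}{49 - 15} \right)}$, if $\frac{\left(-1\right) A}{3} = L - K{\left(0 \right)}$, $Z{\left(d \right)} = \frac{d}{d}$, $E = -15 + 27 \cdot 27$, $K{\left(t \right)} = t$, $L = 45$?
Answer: $580$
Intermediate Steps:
$E = 714$ ($E = -15 + 729 = 714$)
$Z{\left(d \right)} = 1$
$A = -135$ ($A = - 3 \left(45 - 0\right) = - 3 \left(45 + 0\right) = \left(-3\right) 45 = -135$)
$\left(E + A\right) + Z{\left(\frac{1}{49 - 15} \right)} = \left(714 - 135\right) + 1 = 579 + 1 = 580$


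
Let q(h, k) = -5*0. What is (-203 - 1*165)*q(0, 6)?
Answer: 0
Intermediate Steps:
q(h, k) = 0
(-203 - 1*165)*q(0, 6) = (-203 - 1*165)*0 = (-203 - 165)*0 = -368*0 = 0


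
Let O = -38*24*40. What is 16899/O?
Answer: -5633/12160 ≈ -0.46324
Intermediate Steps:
O = -36480 (O = -912*40 = -36480)
16899/O = 16899/(-36480) = 16899*(-1/36480) = -5633/12160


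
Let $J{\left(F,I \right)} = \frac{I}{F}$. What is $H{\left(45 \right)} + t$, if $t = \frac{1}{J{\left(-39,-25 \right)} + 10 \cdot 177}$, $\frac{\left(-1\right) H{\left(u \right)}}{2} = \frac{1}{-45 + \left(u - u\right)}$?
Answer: $\frac{27973}{621495} \approx 0.045009$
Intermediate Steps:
$H{\left(u \right)} = \frac{2}{45}$ ($H{\left(u \right)} = - \frac{2}{-45 + \left(u - u\right)} = - \frac{2}{-45 + 0} = - \frac{2}{-45} = \left(-2\right) \left(- \frac{1}{45}\right) = \frac{2}{45}$)
$t = \frac{39}{69055}$ ($t = \frac{1}{- \frac{25}{-39} + 10 \cdot 177} = \frac{1}{\left(-25\right) \left(- \frac{1}{39}\right) + 1770} = \frac{1}{\frac{25}{39} + 1770} = \frac{1}{\frac{69055}{39}} = \frac{39}{69055} \approx 0.00056477$)
$H{\left(45 \right)} + t = \frac{2}{45} + \frac{39}{69055} = \frac{27973}{621495}$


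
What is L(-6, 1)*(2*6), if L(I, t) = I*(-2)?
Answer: 144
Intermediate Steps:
L(I, t) = -2*I
L(-6, 1)*(2*6) = (-2*(-6))*(2*6) = 12*12 = 144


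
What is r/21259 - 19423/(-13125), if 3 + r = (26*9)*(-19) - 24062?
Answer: 5529526/39860625 ≈ 0.13872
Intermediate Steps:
r = -28511 (r = -3 + ((26*9)*(-19) - 24062) = -3 + (234*(-19) - 24062) = -3 + (-4446 - 24062) = -3 - 28508 = -28511)
r/21259 - 19423/(-13125) = -28511/21259 - 19423/(-13125) = -28511*1/21259 - 19423*(-1/13125) = -4073/3037 + 19423/13125 = 5529526/39860625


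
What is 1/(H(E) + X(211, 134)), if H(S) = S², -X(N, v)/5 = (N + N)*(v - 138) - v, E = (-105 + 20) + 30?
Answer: 1/12135 ≈ 8.2406e-5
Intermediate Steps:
E = -55 (E = -85 + 30 = -55)
X(N, v) = 5*v - 10*N*(-138 + v) (X(N, v) = -5*((N + N)*(v - 138) - v) = -5*((2*N)*(-138 + v) - v) = -5*(2*N*(-138 + v) - v) = -5*(-v + 2*N*(-138 + v)) = 5*v - 10*N*(-138 + v))
1/(H(E) + X(211, 134)) = 1/((-55)² + (5*134 + 1380*211 - 10*211*134)) = 1/(3025 + (670 + 291180 - 282740)) = 1/(3025 + 9110) = 1/12135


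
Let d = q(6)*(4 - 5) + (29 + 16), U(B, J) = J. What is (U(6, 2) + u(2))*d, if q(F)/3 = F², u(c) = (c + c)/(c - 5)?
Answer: -42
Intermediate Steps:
u(c) = 2*c/(-5 + c) (u(c) = (2*c)/(-5 + c) = 2*c/(-5 + c))
q(F) = 3*F²
d = -63 (d = (3*6²)*(4 - 5) + (29 + 16) = (3*36)*(-1) + 45 = 108*(-1) + 45 = -108 + 45 = -63)
(U(6, 2) + u(2))*d = (2 + 2*2/(-5 + 2))*(-63) = (2 + 2*2/(-3))*(-63) = (2 + 2*2*(-⅓))*(-63) = (2 - 4/3)*(-63) = (⅔)*(-63) = -42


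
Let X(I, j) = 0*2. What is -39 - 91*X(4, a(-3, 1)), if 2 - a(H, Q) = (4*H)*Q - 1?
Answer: -39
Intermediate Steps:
a(H, Q) = 3 - 4*H*Q (a(H, Q) = 2 - ((4*H)*Q - 1) = 2 - (4*H*Q - 1) = 2 - (-1 + 4*H*Q) = 2 + (1 - 4*H*Q) = 3 - 4*H*Q)
X(I, j) = 0
-39 - 91*X(4, a(-3, 1)) = -39 - 91*0 = -39 + 0 = -39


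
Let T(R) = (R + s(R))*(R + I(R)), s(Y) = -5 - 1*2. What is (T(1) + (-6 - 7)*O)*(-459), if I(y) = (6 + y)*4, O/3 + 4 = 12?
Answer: 223074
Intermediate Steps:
O = 24 (O = -12 + 3*12 = -12 + 36 = 24)
s(Y) = -7 (s(Y) = -5 - 2 = -7)
I(y) = 24 + 4*y
T(R) = (-7 + R)*(24 + 5*R) (T(R) = (R - 7)*(R + (24 + 4*R)) = (-7 + R)*(24 + 5*R))
(T(1) + (-6 - 7)*O)*(-459) = ((-168 - 11*1 + 5*1²) + (-6 - 7)*24)*(-459) = ((-168 - 11 + 5*1) - 13*24)*(-459) = ((-168 - 11 + 5) - 312)*(-459) = (-174 - 312)*(-459) = -486*(-459) = 223074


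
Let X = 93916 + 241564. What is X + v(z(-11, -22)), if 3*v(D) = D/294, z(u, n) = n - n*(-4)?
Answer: 147946625/441 ≈ 3.3548e+5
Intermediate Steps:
z(u, n) = 5*n (z(u, n) = n - (-4)*n = n + 4*n = 5*n)
v(D) = D/882 (v(D) = (D/294)/3 = D/882)
X = 335480
X + v(z(-11, -22)) = 335480 + (5*(-22))/882 = 335480 + (1/882)*(-110) = 335480 - 55/441 = 147946625/441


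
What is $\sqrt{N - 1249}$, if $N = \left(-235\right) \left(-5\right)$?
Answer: $i \sqrt{74} \approx 8.6023 i$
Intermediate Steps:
$N = 1175$
$\sqrt{N - 1249} = \sqrt{1175 - 1249} = \sqrt{-74} = i \sqrt{74}$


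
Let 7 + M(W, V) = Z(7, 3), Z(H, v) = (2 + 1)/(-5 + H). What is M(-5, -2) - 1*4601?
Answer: -9213/2 ≈ -4606.5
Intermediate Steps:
Z(H, v) = 3/(-5 + H)
M(W, V) = -11/2 (M(W, V) = -7 + 3/(-5 + 7) = -7 + 3/2 = -11/2)
M(-5, -2) - 1*4601 = -11/2 - 1*4601 = -11/2 - 4601 = -9213/2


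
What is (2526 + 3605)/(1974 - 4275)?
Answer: -6131/2301 ≈ -2.6645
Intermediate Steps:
(2526 + 3605)/(1974 - 4275) = 6131/(-2301) = 6131*(-1/2301) = -6131/2301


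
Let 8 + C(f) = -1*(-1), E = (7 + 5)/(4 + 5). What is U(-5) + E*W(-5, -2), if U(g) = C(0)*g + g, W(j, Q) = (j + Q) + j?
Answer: 14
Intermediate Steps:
W(j, Q) = Q + 2*j (W(j, Q) = (Q + j) + j = Q + 2*j)
E = 4/3 (E = 12/9 = 12*(⅑) = 4/3 ≈ 1.3333)
C(f) = -7 (C(f) = -8 - 1*(-1) = -8 + 1 = -7)
U(g) = -6*g (U(g) = -7*g + g = -6*g)
U(-5) + E*W(-5, -2) = -6*(-5) + 4*(-2 + 2*(-5))/3 = 30 + 4*(-2 - 10)/3 = 30 + (4/3)*(-12) = 30 - 16 = 14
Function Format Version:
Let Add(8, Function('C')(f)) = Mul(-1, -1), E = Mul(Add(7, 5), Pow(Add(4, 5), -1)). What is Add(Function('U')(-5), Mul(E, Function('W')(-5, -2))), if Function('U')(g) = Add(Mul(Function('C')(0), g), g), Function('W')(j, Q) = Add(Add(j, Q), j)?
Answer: 14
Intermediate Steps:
Function('W')(j, Q) = Add(Q, Mul(2, j)) (Function('W')(j, Q) = Add(Add(Q, j), j) = Add(Q, Mul(2, j)))
E = Rational(4, 3) (E = Mul(12, Pow(9, -1)) = Mul(12, Rational(1, 9)) = Rational(4, 3) ≈ 1.3333)
Function('C')(f) = -7 (Function('C')(f) = Add(-8, Mul(-1, -1)) = Add(-8, 1) = -7)
Function('U')(g) = Mul(-6, g) (Function('U')(g) = Add(Mul(-7, g), g) = Mul(-6, g))
Add(Function('U')(-5), Mul(E, Function('W')(-5, -2))) = Add(Mul(-6, -5), Mul(Rational(4, 3), Add(-2, Mul(2, -5)))) = Add(30, Mul(Rational(4, 3), Add(-2, -10))) = Add(30, Mul(Rational(4, 3), -12)) = Add(30, -16) = 14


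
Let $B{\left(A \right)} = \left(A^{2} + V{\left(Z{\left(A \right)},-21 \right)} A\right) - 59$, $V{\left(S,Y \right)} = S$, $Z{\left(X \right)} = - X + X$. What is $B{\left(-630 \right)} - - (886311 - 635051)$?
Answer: $648101$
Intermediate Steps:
$Z{\left(X \right)} = 0$
$B{\left(A \right)} = -59 + A^{2}$ ($B{\left(A \right)} = \left(A^{2} + 0 A\right) - 59 = \left(A^{2} + 0\right) - 59 = A^{2} - 59 = -59 + A^{2}$)
$B{\left(-630 \right)} - - (886311 - 635051) = \left(-59 + \left(-630\right)^{2}\right) - - (886311 - 635051) = \left(-59 + 396900\right) - - (886311 - 635051) = 396841 - \left(-1\right) 251260 = 396841 - -251260 = 396841 + 251260 = 648101$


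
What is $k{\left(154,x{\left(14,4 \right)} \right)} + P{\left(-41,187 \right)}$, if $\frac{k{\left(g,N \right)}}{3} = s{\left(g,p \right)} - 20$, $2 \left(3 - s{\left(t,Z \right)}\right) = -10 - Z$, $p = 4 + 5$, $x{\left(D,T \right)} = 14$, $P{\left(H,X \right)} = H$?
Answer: $- \frac{127}{2} \approx -63.5$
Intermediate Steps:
$p = 9$
$s{\left(t,Z \right)} = 8 + \frac{Z}{2}$ ($s{\left(t,Z \right)} = 3 - \frac{-10 - Z}{2} = 3 + \left(5 + \frac{Z}{2}\right) = 8 + \frac{Z}{2}$)
$k{\left(g,N \right)} = - \frac{45}{2}$ ($k{\left(g,N \right)} = 3 \left(\left(8 + \frac{1}{2} \cdot 9\right) - 20\right) = 3 \left(\left(8 + \frac{9}{2}\right) - 20\right) = 3 \left(\frac{25}{2} - 20\right) = 3 \left(- \frac{15}{2}\right) = - \frac{45}{2}$)
$k{\left(154,x{\left(14,4 \right)} \right)} + P{\left(-41,187 \right)} = - \frac{45}{2} - 41 = - \frac{127}{2}$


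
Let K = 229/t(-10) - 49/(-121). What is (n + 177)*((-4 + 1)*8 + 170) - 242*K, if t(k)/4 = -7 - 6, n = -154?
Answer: 112469/26 ≈ 4325.7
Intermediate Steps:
t(k) = -52 (t(k) = 4*(-7 - 6) = 4*(-13) = -52)
K = -25161/6292 (K = 229/(-52) - 49/(-121) = 229*(-1/52) - 49*(-1/121) = -229/52 + 49/121 = -25161/6292 ≈ -3.9989)
(n + 177)*((-4 + 1)*8 + 170) - 242*K = (-154 + 177)*((-4 + 1)*8 + 170) - 242*(-25161/6292) = 23*(-3*8 + 170) + 25161/26 = 23*(-24 + 170) + 25161/26 = 23*146 + 25161/26 = 3358 + 25161/26 = 112469/26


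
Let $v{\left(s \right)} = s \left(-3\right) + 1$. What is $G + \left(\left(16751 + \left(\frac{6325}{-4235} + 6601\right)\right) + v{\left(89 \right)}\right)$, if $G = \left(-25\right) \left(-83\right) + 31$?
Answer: $\frac{1939669}{77} \approx 25191.0$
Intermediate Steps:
$v{\left(s \right)} = 1 - 3 s$ ($v{\left(s \right)} = - 3 s + 1 = 1 - 3 s$)
$G = 2106$ ($G = 2075 + 31 = 2106$)
$G + \left(\left(16751 + \left(\frac{6325}{-4235} + 6601\right)\right) + v{\left(89 \right)}\right) = 2106 + \left(\left(16751 + \left(\frac{6325}{-4235} + 6601\right)\right) + \left(1 - 267\right)\right) = 2106 + \left(\left(16751 + \left(6325 \left(- \frac{1}{4235}\right) + 6601\right)\right) + \left(1 - 267\right)\right) = 2106 + \left(\left(16751 + \left(- \frac{115}{77} + 6601\right)\right) - 266\right) = 2106 + \left(\left(16751 + \frac{508162}{77}\right) - 266\right) = 2106 + \left(\frac{1797989}{77} - 266\right) = 2106 + \frac{1777507}{77} = \frac{1939669}{77}$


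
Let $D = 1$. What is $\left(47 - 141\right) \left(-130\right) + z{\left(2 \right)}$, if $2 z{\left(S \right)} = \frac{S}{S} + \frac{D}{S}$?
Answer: $\frac{48883}{4} \approx 12221.0$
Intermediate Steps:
$z{\left(S \right)} = \frac{1}{2} + \frac{1}{2 S}$ ($z{\left(S \right)} = \frac{\frac{S}{S} + 1 \frac{1}{S}}{2} = \frac{1 + \frac{1}{S}}{2} = \frac{1}{2} + \frac{1}{2 S}$)
$\left(47 - 141\right) \left(-130\right) + z{\left(2 \right)} = \left(47 - 141\right) \left(-130\right) + \frac{1 + 2}{2 \cdot 2} = \left(47 - 141\right) \left(-130\right) + \frac{1}{2} \cdot \frac{1}{2} \cdot 3 = \left(-94\right) \left(-130\right) + \frac{3}{4} = 12220 + \frac{3}{4} = \frac{48883}{4}$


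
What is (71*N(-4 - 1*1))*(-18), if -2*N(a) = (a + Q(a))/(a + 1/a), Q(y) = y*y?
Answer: -31950/13 ≈ -2457.7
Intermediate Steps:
Q(y) = y²
N(a) = -(a + a²)/(2*(a + 1/a))
(71*N(-4 - 1*1))*(-18) = (71*(-(-4 - 1*1)²*(1 + (-4 - 1*1))/(2 + 2*(-4 - 1*1)²)))*(-18) = (71*(-(-4 - 1)²*(1 + (-4 - 1))/(2 + 2*(-4 - 1)²)))*(-18) = (71*(-1*(-5)²*(1 - 5)/(2 + 2*(-5)²)))*(-18) = (71*(-1*25*(-4)/(2 + 2*25)))*(-18) = (71*(-1*25*(-4)/(2 + 50)))*(-18) = (71*(-1*25*(-4)/52))*(-18) = (71*(-1*25*1/52*(-4)))*(-18) = (71*(25/13))*(-18) = (1775/13)*(-18) = -31950/13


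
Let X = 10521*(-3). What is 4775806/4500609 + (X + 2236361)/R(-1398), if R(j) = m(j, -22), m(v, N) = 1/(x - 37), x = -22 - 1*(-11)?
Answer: -476300813879330/4500609 ≈ -1.0583e+8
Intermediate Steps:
x = -11 (x = -22 + 11 = -11)
X = -31563
m(v, N) = -1/48 (m(v, N) = 1/(-11 - 37) = 1/(-48) = -1/48)
R(j) = -1/48
4775806/4500609 + (X + 2236361)/R(-1398) = 4775806/4500609 + (-31563 + 2236361)/(-1/48) = 4775806*(1/4500609) + 2204798*(-48) = 4775806/4500609 - 105830304 = -476300813879330/4500609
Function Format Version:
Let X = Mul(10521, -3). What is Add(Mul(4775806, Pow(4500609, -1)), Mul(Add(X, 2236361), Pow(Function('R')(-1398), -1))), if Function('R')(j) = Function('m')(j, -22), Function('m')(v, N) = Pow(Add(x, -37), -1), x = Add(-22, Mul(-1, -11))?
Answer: Rational(-476300813879330, 4500609) ≈ -1.0583e+8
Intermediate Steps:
x = -11 (x = Add(-22, 11) = -11)
X = -31563
Function('m')(v, N) = Rational(-1, 48) (Function('m')(v, N) = Pow(Add(-11, -37), -1) = Pow(-48, -1) = Rational(-1, 48))
Function('R')(j) = Rational(-1, 48)
Add(Mul(4775806, Pow(4500609, -1)), Mul(Add(X, 2236361), Pow(Function('R')(-1398), -1))) = Add(Mul(4775806, Pow(4500609, -1)), Mul(Add(-31563, 2236361), Pow(Rational(-1, 48), -1))) = Add(Mul(4775806, Rational(1, 4500609)), Mul(2204798, -48)) = Add(Rational(4775806, 4500609), -105830304) = Rational(-476300813879330, 4500609)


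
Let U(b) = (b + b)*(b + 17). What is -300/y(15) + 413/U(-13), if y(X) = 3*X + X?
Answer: -933/104 ≈ -8.9712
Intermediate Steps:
U(b) = 2*b*(17 + b) (U(b) = (2*b)*(17 + b) = 2*b*(17 + b))
y(X) = 4*X
-300/y(15) + 413/U(-13) = -300/(4*15) + 413/((2*(-13)*(17 - 13))) = -300/60 + 413/((2*(-13)*4)) = -300*1/60 + 413/(-104) = -5 + 413*(-1/104) = -5 - 413/104 = -933/104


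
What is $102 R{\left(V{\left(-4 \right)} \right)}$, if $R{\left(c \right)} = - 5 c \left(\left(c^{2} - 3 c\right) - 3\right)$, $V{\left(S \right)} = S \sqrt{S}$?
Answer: $-97920 - 273360 i \approx -97920.0 - 2.7336 \cdot 10^{5} i$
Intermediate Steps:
$V{\left(S \right)} = S^{\frac{3}{2}}$
$R{\left(c \right)} = - 5 c \left(-3 + c^{2} - 3 c\right)$
$102 R{\left(V{\left(-4 \right)} \right)} = 102 \cdot 5 \left(-4\right)^{\frac{3}{2}} \left(3 - \left(\left(-4\right)^{\frac{3}{2}}\right)^{2} + 3 \left(-4\right)^{\frac{3}{2}}\right) = 102 \cdot 5 \left(- 8 i\right) \left(3 - \left(- 8 i\right)^{2} + 3 \left(- 8 i\right)\right) = 102 \cdot 5 \left(- 8 i\right) \left(3 - -64 - 24 i\right) = 102 \cdot 5 \left(- 8 i\right) \left(3 + 64 - 24 i\right) = 102 \cdot 5 \left(- 8 i\right) \left(67 - 24 i\right) = 102 \left(- 40 i \left(67 - 24 i\right)\right) = - 4080 i \left(67 - 24 i\right)$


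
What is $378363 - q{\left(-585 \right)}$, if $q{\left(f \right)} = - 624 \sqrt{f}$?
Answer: $378363 + 1872 i \sqrt{65} \approx 3.7836 \cdot 10^{5} + 15093.0 i$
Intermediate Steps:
$378363 - q{\left(-585 \right)} = 378363 - - 624 \sqrt{-585} = 378363 - - 624 \cdot 3 i \sqrt{65} = 378363 - - 1872 i \sqrt{65} = 378363 + 1872 i \sqrt{65}$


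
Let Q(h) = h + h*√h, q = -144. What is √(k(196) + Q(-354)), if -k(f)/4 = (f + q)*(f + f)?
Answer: √(-81890 - 354*I*√354) ≈ 11.628 - 286.4*I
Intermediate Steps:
k(f) = -8*f*(-144 + f) (k(f) = -4*(f - 144)*(f + f) = -4*(-144 + f)*2*f = -8*f*(-144 + f))
Q(h) = h + h^(3/2)
√(k(196) + Q(-354)) = √(8*196*(144 - 1*196) + (-354 + (-354)^(3/2))) = √(8*196*(144 - 196) + (-354 - 354*I*√354)) = √(8*196*(-52) + (-354 - 354*I*√354)) = √(-81536 + (-354 - 354*I*√354)) = √(-81890 - 354*I*√354)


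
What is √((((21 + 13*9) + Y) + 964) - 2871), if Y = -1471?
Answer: 18*I*√10 ≈ 56.921*I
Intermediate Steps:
√((((21 + 13*9) + Y) + 964) - 2871) = √((((21 + 13*9) - 1471) + 964) - 2871) = √((((21 + 117) - 1471) + 964) - 2871) = √(((138 - 1471) + 964) - 2871) = √((-1333 + 964) - 2871) = √(-369 - 2871) = √(-3240) = 18*I*√10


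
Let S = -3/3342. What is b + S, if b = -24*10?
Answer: -267361/1114 ≈ -240.00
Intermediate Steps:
b = -240
S = -1/1114 (S = -3*1/3342 = -1/1114 ≈ -0.00089767)
b + S = -240 - 1/1114 = -267361/1114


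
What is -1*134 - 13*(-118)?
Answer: 1400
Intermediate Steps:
-1*134 - 13*(-118) = -134 + 1534 = 1400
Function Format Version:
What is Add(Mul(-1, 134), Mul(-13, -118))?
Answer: 1400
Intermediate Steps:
Add(Mul(-1, 134), Mul(-13, -118)) = Add(-134, 1534) = 1400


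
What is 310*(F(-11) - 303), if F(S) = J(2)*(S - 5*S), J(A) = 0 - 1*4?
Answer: -148490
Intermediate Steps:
J(A) = -4 (J(A) = 0 - 4 = -4)
F(S) = 16*S (F(S) = -4*(S - 5*S) = -(-16)*S = 16*S)
310*(F(-11) - 303) = 310*(16*(-11) - 303) = 310*(-176 - 303) = 310*(-479) = -148490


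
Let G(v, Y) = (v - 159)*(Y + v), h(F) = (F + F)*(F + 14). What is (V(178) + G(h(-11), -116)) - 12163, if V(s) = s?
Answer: 28965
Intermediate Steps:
h(F) = 2*F*(14 + F) (h(F) = (2*F)*(14 + F) = 2*F*(14 + F))
G(v, Y) = (-159 + v)*(Y + v)
(V(178) + G(h(-11), -116)) - 12163 = (178 + ((2*(-11)*(14 - 11))**2 - 159*(-116) - 318*(-11)*(14 - 11) - 232*(-11)*(14 - 11))) - 12163 = (178 + ((2*(-11)*3)**2 + 18444 - 318*(-11)*3 - 232*(-11)*3)) - 12163 = (178 + ((-66)**2 + 18444 - 159*(-66) - 116*(-66))) - 12163 = (178 + (4356 + 18444 + 10494 + 7656)) - 12163 = (178 + 40950) - 12163 = 41128 - 12163 = 28965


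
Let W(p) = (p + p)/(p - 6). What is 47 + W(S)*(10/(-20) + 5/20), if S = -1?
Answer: 657/14 ≈ 46.929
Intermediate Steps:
W(p) = 2*p/(-6 + p) (W(p) = (2*p)/(-6 + p) = 2*p/(-6 + p))
47 + W(S)*(10/(-20) + 5/20) = 47 + (2*(-1)/(-6 - 1))*(10/(-20) + 5/20) = 47 + (2*(-1)/(-7))*(10*(-1/20) + 5*(1/20)) = 47 + (2*(-1)*(-⅐))*(-½ + ¼) = 47 + (2/7)*(-¼) = 47 - 1/14 = 657/14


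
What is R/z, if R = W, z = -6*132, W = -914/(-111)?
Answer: -457/43956 ≈ -0.010397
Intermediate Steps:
W = 914/111 (W = -914*(-1/111) = 914/111 ≈ 8.2342)
z = -792
R = 914/111 ≈ 8.2342
R/z = (914/111)/(-792) = (914/111)*(-1/792) = -457/43956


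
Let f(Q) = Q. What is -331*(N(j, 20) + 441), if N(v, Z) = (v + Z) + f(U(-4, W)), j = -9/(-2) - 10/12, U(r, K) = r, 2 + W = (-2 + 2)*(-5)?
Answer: -457442/3 ≈ -1.5248e+5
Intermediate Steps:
W = -2 (W = -2 + (-2 + 2)*(-5) = -2 + 0*(-5) = -2 + 0 = -2)
j = 11/3 (j = -9*(-½) - 10*1/12 = 9/2 - ⅚ = 11/3 ≈ 3.6667)
N(v, Z) = -4 + Z + v (N(v, Z) = (v + Z) - 4 = (Z + v) - 4 = -4 + Z + v)
-331*(N(j, 20) + 441) = -331*((-4 + 20 + 11/3) + 441) = -331*(59/3 + 441) = -331*1382/3 = -457442/3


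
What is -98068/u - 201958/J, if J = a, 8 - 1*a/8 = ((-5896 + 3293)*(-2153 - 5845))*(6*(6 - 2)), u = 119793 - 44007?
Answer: -97995731553281/75733108647456 ≈ -1.2940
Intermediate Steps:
u = 75786
a = -3997208384 (a = 64 - 8*(-5896 + 3293)*(-2153 - 5845)*6*(6 - 2) = 64 - 8*(-2603*(-7998))*6*4 = 64 - 166550352*24 = 64 - 8*499651056 = 64 - 3997208448 = -3997208384)
J = -3997208384
-98068/u - 201958/J = -98068/75786 - 201958/(-3997208384) = -98068*1/75786 - 201958*(-1/3997208384) = -49034/37893 + 100979/1998604192 = -97995731553281/75733108647456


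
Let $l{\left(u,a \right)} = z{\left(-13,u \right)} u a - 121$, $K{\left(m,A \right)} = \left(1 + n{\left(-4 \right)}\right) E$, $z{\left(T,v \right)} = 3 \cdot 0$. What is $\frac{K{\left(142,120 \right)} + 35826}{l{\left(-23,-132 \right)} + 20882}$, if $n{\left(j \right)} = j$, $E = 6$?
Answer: $\frac{35808}{20761} \approx 1.7248$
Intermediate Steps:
$z{\left(T,v \right)} = 0$
$K{\left(m,A \right)} = -18$ ($K{\left(m,A \right)} = \left(1 - 4\right) 6 = \left(-3\right) 6 = -18$)
$l{\left(u,a \right)} = -121$ ($l{\left(u,a \right)} = 0 u a - 121 = 0 a - 121 = 0 - 121 = -121$)
$\frac{K{\left(142,120 \right)} + 35826}{l{\left(-23,-132 \right)} + 20882} = \frac{-18 + 35826}{-121 + 20882} = \frac{35808}{20761}$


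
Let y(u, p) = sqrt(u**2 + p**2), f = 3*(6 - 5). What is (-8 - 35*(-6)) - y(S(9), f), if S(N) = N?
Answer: 202 - 3*sqrt(10) ≈ 192.51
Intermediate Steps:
f = 3 (f = 3*1 = 3)
y(u, p) = sqrt(p**2 + u**2)
(-8 - 35*(-6)) - y(S(9), f) = (-8 - 35*(-6)) - sqrt(3**2 + 9**2) = (-8 + 210) - sqrt(9 + 81) = 202 - sqrt(90) = 202 - 3*sqrt(10)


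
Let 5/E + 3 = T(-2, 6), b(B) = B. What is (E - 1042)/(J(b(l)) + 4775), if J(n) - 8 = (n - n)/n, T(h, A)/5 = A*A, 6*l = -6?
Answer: -184429/846591 ≈ -0.21785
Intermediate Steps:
l = -1 (l = (⅙)*(-6) = -1)
T(h, A) = 5*A² (T(h, A) = 5*(A*A) = 5*A²)
J(n) = 8 (J(n) = 8 + (n - n)/n = 8 + 0/n = 8 + 0 = 8)
E = 5/177 (E = 5/(-3 + 5*6²) = 5/(-3 + 5*36) = 5/(-3 + 180) = 5/177 ≈ 0.028249)
(E - 1042)/(J(b(l)) + 4775) = (5/177 - 1042)/(8 + 4775) = -184429/177/4783 = -184429/177*1/4783 = -184429/846591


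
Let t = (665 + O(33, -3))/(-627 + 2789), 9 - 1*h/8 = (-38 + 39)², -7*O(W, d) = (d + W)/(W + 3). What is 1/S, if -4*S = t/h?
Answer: -23245824/27925 ≈ -832.44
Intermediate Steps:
O(W, d) = -(W + d)/(7*(3 + W)) (O(W, d) = -(d + W)/(7*(W + 3)) = -(W + d)/(7*(3 + W)))
h = 64 (h = 72 - 8*(-38 + 39)² = 72 - 8*1² = 72 - 8*1 = 72 - 8 = 64)
t = 27925/90804 (t = (665 + (-1*33 - 1*(-3))/(7*(3 + 33)))/(-627 + 2789) = (665 + (⅐)*(-33 + 3)/36)/2162 = (665 + (⅐)*(1/36)*(-30))*(1/2162) = (665 - 5/42)*(1/2162) = (27925/42)*(1/2162) = 27925/90804 ≈ 0.30753)
S = -27925/23245824 (S = -27925/(363216*64) = -¼*27925/5811456 = -27925/23245824 ≈ -0.0012013)
1/S = 1/(-27925/23245824) = -23245824/27925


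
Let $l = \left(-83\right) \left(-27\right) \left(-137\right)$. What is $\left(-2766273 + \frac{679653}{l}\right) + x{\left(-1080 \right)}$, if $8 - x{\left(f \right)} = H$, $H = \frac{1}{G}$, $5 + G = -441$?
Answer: $- \frac{42087090329939}{15214398} \approx -2.7663 \cdot 10^{6}$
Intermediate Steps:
$G = -446$ ($G = -5 - 441 = -446$)
$l = -307017$ ($l = 2241 \left(-137\right) = -307017$)
$H = - \frac{1}{446}$ ($H = \frac{1}{-446} = - \frac{1}{446} \approx -0.0022422$)
$x{\left(f \right)} = \frac{3569}{446}$ ($x{\left(f \right)} = 8 - - \frac{1}{446} = 8 + \frac{1}{446} = \frac{3569}{446}$)
$\left(-2766273 + \frac{679653}{l}\right) + x{\left(-1080 \right)} = \left(-2766273 + \frac{679653}{-307017}\right) + \frac{3569}{446} = \left(-2766273 + 679653 \left(- \frac{1}{307017}\right)\right) + \frac{3569}{446} = \left(-2766273 - \frac{75517}{34113}\right) + \frac{3569}{446} = - \frac{94365946366}{34113} + \frac{3569}{446} = - \frac{42087090329939}{15214398}$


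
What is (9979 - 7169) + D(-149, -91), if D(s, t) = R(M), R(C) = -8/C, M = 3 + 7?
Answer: 14046/5 ≈ 2809.2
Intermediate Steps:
M = 10
D(s, t) = -4/5 (D(s, t) = -8/10 = -8*1/10 = -4/5)
(9979 - 7169) + D(-149, -91) = (9979 - 7169) - 4/5 = 2810 - 4/5 = 14046/5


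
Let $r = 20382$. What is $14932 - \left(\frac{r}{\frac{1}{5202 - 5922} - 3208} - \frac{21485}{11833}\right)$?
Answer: $\frac{408335768328321}{27331401913} \approx 14940.0$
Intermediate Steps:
$14932 - \left(\frac{r}{\frac{1}{5202 - 5922} - 3208} - \frac{21485}{11833}\right) = 14932 - \left(\frac{20382}{\frac{1}{5202 - 5922} - 3208} - \frac{21485}{11833}\right) = 14932 - \left(\frac{20382}{\frac{1}{-720} - 3208} - \frac{21485}{11833}\right) = 14932 - \left(\frac{20382}{- \frac{1}{720} - 3208} - \frac{21485}{11833}\right) = 14932 - \left(\frac{20382}{- \frac{2309761}{720}} - \frac{21485}{11833}\right) = 14932 - \left(20382 \left(- \frac{720}{2309761}\right) - \frac{21485}{11833}\right) = 14932 - \left(- \frac{14675040}{2309761} - \frac{21485}{11833}\right) = 14932 - - \frac{223274963405}{27331401913} = 14932 + \frac{223274963405}{27331401913} = \frac{408335768328321}{27331401913}$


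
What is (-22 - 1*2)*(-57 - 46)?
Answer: 2472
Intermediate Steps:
(-22 - 1*2)*(-57 - 46) = (-22 - 2)*(-103) = -24*(-103) = 2472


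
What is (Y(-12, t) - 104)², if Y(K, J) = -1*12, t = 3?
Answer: 13456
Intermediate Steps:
Y(K, J) = -12
(Y(-12, t) - 104)² = (-12 - 104)² = (-116)² = 13456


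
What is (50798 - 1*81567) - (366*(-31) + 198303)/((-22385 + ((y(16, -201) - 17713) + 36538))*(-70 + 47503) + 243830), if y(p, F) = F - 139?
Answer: -5684414718073/184744870 ≈ -30769.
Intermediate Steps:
y(p, F) = -139 + F
(50798 - 1*81567) - (366*(-31) + 198303)/((-22385 + ((y(16, -201) - 17713) + 36538))*(-70 + 47503) + 243830) = (50798 - 1*81567) - (366*(-31) + 198303)/((-22385 + (((-139 - 201) - 17713) + 36538))*(-70 + 47503) + 243830) = (50798 - 81567) - (-11346 + 198303)/((-22385 + ((-340 - 17713) + 36538))*47433 + 243830) = -30769 - 186957/((-22385 + (-18053 + 36538))*47433 + 243830) = -30769 - 186957/((-22385 + 18485)*47433 + 243830) = -30769 - 186957/(-3900*47433 + 243830) = -30769 - 186957/(-184988700 + 243830) = -30769 - 186957/(-184744870) = -30769 - 186957*(-1)/184744870 = -30769 - 1*(-186957/184744870) = -30769 + 186957/184744870 = -5684414718073/184744870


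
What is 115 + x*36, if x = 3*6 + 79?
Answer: 3607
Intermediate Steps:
x = 97 (x = 18 + 79 = 97)
115 + x*36 = 115 + 97*36 = 115 + 3492 = 3607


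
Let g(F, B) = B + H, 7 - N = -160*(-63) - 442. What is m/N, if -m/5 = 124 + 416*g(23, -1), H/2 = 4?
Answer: 15180/9631 ≈ 1.5762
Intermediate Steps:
H = 8 (H = 2*4 = 8)
N = -9631 (N = 7 - (-160*(-63) - 442) = 7 - (10080 - 442) = 7 - 1*9638 = 7 - 9638 = -9631)
g(F, B) = 8 + B (g(F, B) = B + 8 = 8 + B)
m = -15180 (m = -5*(124 + 416*(8 - 1)) = -5*(124 + 416*7) = -5*(124 + 2912) = -5*3036 = -15180)
m/N = -15180/(-9631) = -15180*(-1/9631) = 15180/9631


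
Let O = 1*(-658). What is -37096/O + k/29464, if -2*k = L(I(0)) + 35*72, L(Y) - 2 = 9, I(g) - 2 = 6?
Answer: 1092163845/19387312 ≈ 56.334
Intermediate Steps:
O = -658
I(g) = 8 (I(g) = 2 + 6 = 8)
L(Y) = 11 (L(Y) = 2 + 9 = 11)
k = -2531/2 (k = -(11 + 35*72)/2 = -(11 + 2520)/2 = -1/2*2531 = -2531/2 ≈ -1265.5)
-37096/O + k/29464 = -37096/(-658) - 2531/2/29464 = -37096*(-1/658) - 2531/2*1/29464 = 18548/329 - 2531/58928 = 1092163845/19387312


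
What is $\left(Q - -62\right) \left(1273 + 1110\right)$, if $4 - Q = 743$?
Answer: $-1613291$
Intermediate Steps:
$Q = -739$ ($Q = 4 - 743 = -739$)
$\left(Q - -62\right) \left(1273 + 1110\right) = \left(-739 - -62\right) \left(1273 + 1110\right) = \left(-739 + 62\right) 2383 = \left(-677\right) 2383 = -1613291$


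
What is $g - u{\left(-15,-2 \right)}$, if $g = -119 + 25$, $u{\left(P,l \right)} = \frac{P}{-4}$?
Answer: $- \frac{391}{4} \approx -97.75$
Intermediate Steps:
$u{\left(P,l \right)} = - \frac{P}{4}$ ($u{\left(P,l \right)} = P \left(- \frac{1}{4}\right) = - \frac{P}{4}$)
$g = -94$
$g - u{\left(-15,-2 \right)} = -94 - \left(- \frac{1}{4}\right) \left(-15\right) = -94 - \frac{15}{4} = - \frac{391}{4}$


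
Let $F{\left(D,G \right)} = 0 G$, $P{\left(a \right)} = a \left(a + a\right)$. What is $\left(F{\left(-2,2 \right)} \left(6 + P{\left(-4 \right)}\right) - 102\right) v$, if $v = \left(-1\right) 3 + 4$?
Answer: $-102$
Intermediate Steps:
$P{\left(a \right)} = 2 a^{2}$ ($P{\left(a \right)} = a 2 a = 2 a^{2}$)
$F{\left(D,G \right)} = 0$
$v = 1$ ($v = -3 + 4 = 1$)
$\left(F{\left(-2,2 \right)} \left(6 + P{\left(-4 \right)}\right) - 102\right) v = \left(0 \left(6 + 2 \left(-4\right)^{2}\right) - 102\right) 1 = \left(0 \left(6 + 2 \cdot 16\right) - 102\right) 1 = \left(0 \left(6 + 32\right) - 102\right) 1 = \left(0 \cdot 38 - 102\right) 1 = \left(0 - 102\right) 1 = \left(-102\right) 1 = -102$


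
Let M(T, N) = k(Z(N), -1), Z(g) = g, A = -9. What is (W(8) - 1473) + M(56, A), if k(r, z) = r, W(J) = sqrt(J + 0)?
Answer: -1482 + 2*sqrt(2) ≈ -1479.2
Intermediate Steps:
W(J) = sqrt(J)
M(T, N) = N
(W(8) - 1473) + M(56, A) = (sqrt(8) - 1473) - 9 = (2*sqrt(2) - 1473) - 9 = (-1473 + 2*sqrt(2)) - 9 = -1482 + 2*sqrt(2)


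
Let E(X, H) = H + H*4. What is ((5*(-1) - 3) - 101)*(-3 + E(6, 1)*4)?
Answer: -1853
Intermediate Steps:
E(X, H) = 5*H (E(X, H) = H + 4*H = 5*H)
((5*(-1) - 3) - 101)*(-3 + E(6, 1)*4) = ((5*(-1) - 3) - 101)*(-3 + (5*1)*4) = ((-5 - 3) - 101)*(-3 + 5*4) = (-8 - 101)*(-3 + 20) = -109*17 = -1853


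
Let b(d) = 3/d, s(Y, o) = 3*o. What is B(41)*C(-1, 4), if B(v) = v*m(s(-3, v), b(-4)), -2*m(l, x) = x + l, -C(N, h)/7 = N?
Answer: -140343/8 ≈ -17543.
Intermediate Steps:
C(N, h) = -7*N
m(l, x) = -l/2 - x/2 (m(l, x) = -(x + l)/2 = -(l + x)/2 = -l/2 - x/2)
B(v) = v*(3/8 - 3*v/2) (B(v) = v*(-3*v/2 - 3/(2*(-4))) = v*(-3*v/2 - 3*(-1)/(2*4)) = v*(-3*v/2 - ½*(-¾)) = v*(-3*v/2 + 3/8) = v*(3/8 - 3*v/2))
B(41)*C(-1, 4) = ((3/8)*41*(1 - 4*41))*(-7*(-1)) = ((3/8)*41*(1 - 164))*7 = ((3/8)*41*(-163))*7 = -20049/8*7 = -140343/8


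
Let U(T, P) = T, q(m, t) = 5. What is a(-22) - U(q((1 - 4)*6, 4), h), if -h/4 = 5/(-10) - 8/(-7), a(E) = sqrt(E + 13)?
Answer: -5 + 3*I ≈ -5.0 + 3.0*I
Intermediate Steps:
a(E) = sqrt(13 + E)
h = -18/7 (h = -4*(5/(-10) - 8/(-7)) = -4*(5*(-1/10) - 8*(-1/7)) = -4*(-1/2 + 8/7) = -4*9/14 = -18/7 ≈ -2.5714)
a(-22) - U(q((1 - 4)*6, 4), h) = sqrt(13 - 22) - 1*5 = sqrt(-9) - 5 = 3*I - 5 = -5 + 3*I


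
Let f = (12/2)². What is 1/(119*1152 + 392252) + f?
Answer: 19056241/529340 ≈ 36.000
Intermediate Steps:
f = 36 (f = ((½)*12)² = 6² = 36)
1/(119*1152 + 392252) + f = 1/(119*1152 + 392252) + 36 = 1/(137088 + 392252) + 36 = 1/529340 + 36 = 19056241/529340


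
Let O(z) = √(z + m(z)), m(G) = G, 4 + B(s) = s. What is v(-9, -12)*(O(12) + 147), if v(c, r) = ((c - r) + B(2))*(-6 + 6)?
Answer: 0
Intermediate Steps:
B(s) = -4 + s
v(c, r) = 0 (v(c, r) = ((c - r) + (-4 + 2))*(-6 + 6) = ((c - r) - 2)*0 = (-2 + c - r)*0 = 0)
O(z) = √2*√z (O(z) = √(z + z) = √(2*z) = √2*√z)
v(-9, -12)*(O(12) + 147) = 0*(√2*√12 + 147) = 0*(√2*(2*√3) + 147) = 0*(2*√6 + 147) = 0*(147 + 2*√6) = 0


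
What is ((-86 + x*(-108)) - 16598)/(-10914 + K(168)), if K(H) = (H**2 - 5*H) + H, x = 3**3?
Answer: -9800/8319 ≈ -1.1780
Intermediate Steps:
x = 27
K(H) = H**2 - 4*H
((-86 + x*(-108)) - 16598)/(-10914 + K(168)) = ((-86 + 27*(-108)) - 16598)/(-10914 + 168*(-4 + 168)) = ((-86 - 2916) - 16598)/(-10914 + 168*164) = (-3002 - 16598)/(-10914 + 27552) = -19600/16638 = -19600*1/16638 = -9800/8319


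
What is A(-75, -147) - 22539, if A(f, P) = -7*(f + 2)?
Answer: -22028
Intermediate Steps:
A(f, P) = -14 - 7*f (A(f, P) = -7*(2 + f) = -14 - 7*f)
A(-75, -147) - 22539 = (-14 - 7*(-75)) - 22539 = (-14 + 525) - 22539 = 511 - 22539 = -22028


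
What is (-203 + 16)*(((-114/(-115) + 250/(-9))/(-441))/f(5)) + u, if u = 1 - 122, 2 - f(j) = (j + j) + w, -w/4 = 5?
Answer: -166982002/1369305 ≈ -121.95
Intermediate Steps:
w = -20 (w = -4*5 = -20)
f(j) = 22 - 2*j (f(j) = 2 - ((j + j) - 20) = 2 - (2*j - 20) = 2 - (-20 + 2*j) = 2 + (20 - 2*j) = 22 - 2*j)
u = -121
(-203 + 16)*(((-114/(-115) + 250/(-9))/(-441))/f(5)) + u = (-203 + 16)*(((-114/(-115) + 250/(-9))/(-441))/(22 - 2*5)) - 121 = -187*(-114*(-1/115) + 250*(-⅑))*(-1/441)/(22 - 10) - 121 = -187*(114/115 - 250/9)*(-1/441)/12 - 121 = -187*(-27724/1035*(-1/441))/12 - 121 = -5184388/(456435*12) - 121 = -187*6931/1369305 - 121 = -1296097/1369305 - 121 = -166982002/1369305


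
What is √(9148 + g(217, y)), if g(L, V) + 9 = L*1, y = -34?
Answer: 2*√2339 ≈ 96.726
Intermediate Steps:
g(L, V) = -9 + L (g(L, V) = -9 + L*1 = -9 + L)
√(9148 + g(217, y)) = √(9148 + (-9 + 217)) = √(9148 + 208) = √9356 = 2*√2339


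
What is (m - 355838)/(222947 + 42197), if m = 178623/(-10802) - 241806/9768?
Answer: -284471399517/211942326112 ≈ -1.3422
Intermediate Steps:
m = -33005893/799348 (m = 178623*(-1/10802) - 241806*1/9768 = -178623/10802 - 40301/1628 = -33005893/799348 ≈ -41.291)
(m - 355838)/(222947 + 42197) = (-33005893/799348 - 355838)/(222947 + 42197) = -284471399517/799348/265144 = -284471399517/799348*1/265144 = -284471399517/211942326112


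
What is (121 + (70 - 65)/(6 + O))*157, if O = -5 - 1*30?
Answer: 550128/29 ≈ 18970.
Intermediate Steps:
O = -35 (O = -5 - 30 = -35)
(121 + (70 - 65)/(6 + O))*157 = (121 + (70 - 65)/(6 - 35))*157 = (121 + 5/(-29))*157 = (121 + 5*(-1/29))*157 = (121 - 5/29)*157 = (3504/29)*157 = 550128/29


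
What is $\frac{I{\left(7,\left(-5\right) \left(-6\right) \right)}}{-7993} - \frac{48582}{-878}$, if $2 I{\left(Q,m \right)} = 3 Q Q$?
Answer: $\frac{388251393}{7017854} \approx 55.323$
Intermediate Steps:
$I{\left(Q,m \right)} = \frac{3 Q^{2}}{2}$ ($I{\left(Q,m \right)} = \frac{3 Q Q}{2} = \frac{3 Q^{2}}{2}$)
$\frac{I{\left(7,\left(-5\right) \left(-6\right) \right)}}{-7993} - \frac{48582}{-878} = \frac{\frac{3}{2} \cdot 7^{2}}{-7993} - \frac{48582}{-878} = \frac{3}{2} \cdot 49 \left(- \frac{1}{7993}\right) - - \frac{24291}{439} = \frac{147}{2} \left(- \frac{1}{7993}\right) + \frac{24291}{439} = - \frac{147}{15986} + \frac{24291}{439} = \frac{388251393}{7017854}$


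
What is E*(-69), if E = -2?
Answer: 138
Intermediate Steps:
E*(-69) = -2*(-69) = 138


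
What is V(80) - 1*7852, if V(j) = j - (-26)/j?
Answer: -310867/40 ≈ -7771.7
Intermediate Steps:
V(j) = j + 26/j
V(80) - 1*7852 = (80 + 26/80) - 1*7852 = (80 + 26*(1/80)) - 7852 = (80 + 13/40) - 7852 = 3213/40 - 7852 = -310867/40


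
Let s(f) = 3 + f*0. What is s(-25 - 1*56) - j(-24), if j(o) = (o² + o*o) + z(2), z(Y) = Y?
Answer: -1151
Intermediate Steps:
s(f) = 3 (s(f) = 3 + 0 = 3)
j(o) = 2 + 2*o² (j(o) = (o² + o*o) + 2 = (o² + o²) + 2 = 2*o² + 2 = 2 + 2*o²)
s(-25 - 1*56) - j(-24) = 3 - (2 + 2*(-24)²) = 3 - (2 + 2*576) = 3 - (2 + 1152) = 3 - 1*1154 = 3 - 1154 = -1151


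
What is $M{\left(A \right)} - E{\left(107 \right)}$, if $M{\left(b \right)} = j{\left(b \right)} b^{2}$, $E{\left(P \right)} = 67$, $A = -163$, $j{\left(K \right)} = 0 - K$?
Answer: $4330680$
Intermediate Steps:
$j{\left(K \right)} = - K$
$M{\left(b \right)} = - b^{3}$ ($M{\left(b \right)} = - b b^{2} = - b^{3}$)
$M{\left(A \right)} - E{\left(107 \right)} = - \left(-163\right)^{3} - 67 = \left(-1\right) \left(-4330747\right) - 67 = 4330747 - 67 = 4330680$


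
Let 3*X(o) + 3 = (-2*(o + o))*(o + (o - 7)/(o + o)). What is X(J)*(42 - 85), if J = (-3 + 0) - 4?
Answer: 2451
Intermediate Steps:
J = -7 (J = -3 - 4 = -7)
X(o) = -1 - 4*o*(o + (-7 + o)/(2*o))/3 (X(o) = -1 + ((-2*(o + o))*(o + (o - 7)/(o + o)))/3 = -1 + ((-4*o)*(o + (-7 + o)/((2*o))))/3 = -1 + ((-4*o)*(o + (-7 + o)*(1/(2*o))))/3 = -1 + ((-4*o)*(o + (-7 + o)/(2*o)))/3 = -1 + (-4*o*(o + (-7 + o)/(2*o)))/3 = -1 - 4*o*(o + (-7 + o)/(2*o))/3)
X(J)*(42 - 85) = (11/3 - 4/3*(-7)² - ⅔*(-7))*(42 - 85) = (11/3 - 4/3*49 + 14/3)*(-43) = (11/3 - 196/3 + 14/3)*(-43) = -57*(-43) = 2451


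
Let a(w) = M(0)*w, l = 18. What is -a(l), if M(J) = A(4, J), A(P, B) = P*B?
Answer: 0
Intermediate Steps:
A(P, B) = B*P
M(J) = 4*J (M(J) = J*4 = 4*J)
a(w) = 0 (a(w) = (4*0)*w = 0*w = 0)
-a(l) = -1*0 = 0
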